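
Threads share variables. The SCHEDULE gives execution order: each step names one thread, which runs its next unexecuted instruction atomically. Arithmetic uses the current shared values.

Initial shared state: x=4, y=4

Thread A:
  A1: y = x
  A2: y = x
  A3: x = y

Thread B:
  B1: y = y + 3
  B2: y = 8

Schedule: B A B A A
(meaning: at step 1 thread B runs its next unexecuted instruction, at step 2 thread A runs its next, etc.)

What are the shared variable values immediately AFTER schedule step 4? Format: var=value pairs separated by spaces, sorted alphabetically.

Answer: x=4 y=4

Derivation:
Step 1: thread B executes B1 (y = y + 3). Shared: x=4 y=7. PCs: A@0 B@1
Step 2: thread A executes A1 (y = x). Shared: x=4 y=4. PCs: A@1 B@1
Step 3: thread B executes B2 (y = 8). Shared: x=4 y=8. PCs: A@1 B@2
Step 4: thread A executes A2 (y = x). Shared: x=4 y=4. PCs: A@2 B@2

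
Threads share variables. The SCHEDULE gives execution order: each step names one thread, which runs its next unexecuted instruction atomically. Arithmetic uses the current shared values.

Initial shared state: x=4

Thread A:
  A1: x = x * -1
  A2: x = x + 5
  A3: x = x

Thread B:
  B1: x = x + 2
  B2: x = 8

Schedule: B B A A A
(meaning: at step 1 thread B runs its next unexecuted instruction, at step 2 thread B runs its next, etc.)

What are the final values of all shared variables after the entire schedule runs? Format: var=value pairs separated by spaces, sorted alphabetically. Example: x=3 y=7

Step 1: thread B executes B1 (x = x + 2). Shared: x=6. PCs: A@0 B@1
Step 2: thread B executes B2 (x = 8). Shared: x=8. PCs: A@0 B@2
Step 3: thread A executes A1 (x = x * -1). Shared: x=-8. PCs: A@1 B@2
Step 4: thread A executes A2 (x = x + 5). Shared: x=-3. PCs: A@2 B@2
Step 5: thread A executes A3 (x = x). Shared: x=-3. PCs: A@3 B@2

Answer: x=-3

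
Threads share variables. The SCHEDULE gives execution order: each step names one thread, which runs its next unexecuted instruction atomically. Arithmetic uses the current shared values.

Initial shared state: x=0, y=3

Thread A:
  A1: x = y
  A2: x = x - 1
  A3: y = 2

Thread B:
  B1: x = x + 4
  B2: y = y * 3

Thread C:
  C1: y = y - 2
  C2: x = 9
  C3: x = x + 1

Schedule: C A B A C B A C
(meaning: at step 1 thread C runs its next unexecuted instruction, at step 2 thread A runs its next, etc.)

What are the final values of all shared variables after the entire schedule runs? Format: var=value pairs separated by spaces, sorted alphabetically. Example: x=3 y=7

Answer: x=10 y=2

Derivation:
Step 1: thread C executes C1 (y = y - 2). Shared: x=0 y=1. PCs: A@0 B@0 C@1
Step 2: thread A executes A1 (x = y). Shared: x=1 y=1. PCs: A@1 B@0 C@1
Step 3: thread B executes B1 (x = x + 4). Shared: x=5 y=1. PCs: A@1 B@1 C@1
Step 4: thread A executes A2 (x = x - 1). Shared: x=4 y=1. PCs: A@2 B@1 C@1
Step 5: thread C executes C2 (x = 9). Shared: x=9 y=1. PCs: A@2 B@1 C@2
Step 6: thread B executes B2 (y = y * 3). Shared: x=9 y=3. PCs: A@2 B@2 C@2
Step 7: thread A executes A3 (y = 2). Shared: x=9 y=2. PCs: A@3 B@2 C@2
Step 8: thread C executes C3 (x = x + 1). Shared: x=10 y=2. PCs: A@3 B@2 C@3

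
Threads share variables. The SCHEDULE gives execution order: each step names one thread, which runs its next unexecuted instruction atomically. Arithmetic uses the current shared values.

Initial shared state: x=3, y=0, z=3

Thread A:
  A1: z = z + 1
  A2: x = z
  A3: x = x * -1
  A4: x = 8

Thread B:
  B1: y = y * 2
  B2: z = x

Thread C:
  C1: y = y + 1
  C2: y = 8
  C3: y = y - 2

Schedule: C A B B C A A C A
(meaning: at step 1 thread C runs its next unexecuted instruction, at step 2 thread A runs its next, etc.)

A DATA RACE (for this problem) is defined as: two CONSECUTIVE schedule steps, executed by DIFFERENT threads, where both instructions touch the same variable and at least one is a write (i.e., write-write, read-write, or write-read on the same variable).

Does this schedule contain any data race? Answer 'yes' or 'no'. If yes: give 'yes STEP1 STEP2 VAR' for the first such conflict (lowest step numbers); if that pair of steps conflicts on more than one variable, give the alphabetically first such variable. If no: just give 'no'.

Steps 1,2: C(r=y,w=y) vs A(r=z,w=z). No conflict.
Steps 2,3: A(r=z,w=z) vs B(r=y,w=y). No conflict.
Steps 3,4: same thread (B). No race.
Steps 4,5: B(r=x,w=z) vs C(r=-,w=y). No conflict.
Steps 5,6: C(r=-,w=y) vs A(r=z,w=x). No conflict.
Steps 6,7: same thread (A). No race.
Steps 7,8: A(r=x,w=x) vs C(r=y,w=y). No conflict.
Steps 8,9: C(r=y,w=y) vs A(r=-,w=x). No conflict.

Answer: no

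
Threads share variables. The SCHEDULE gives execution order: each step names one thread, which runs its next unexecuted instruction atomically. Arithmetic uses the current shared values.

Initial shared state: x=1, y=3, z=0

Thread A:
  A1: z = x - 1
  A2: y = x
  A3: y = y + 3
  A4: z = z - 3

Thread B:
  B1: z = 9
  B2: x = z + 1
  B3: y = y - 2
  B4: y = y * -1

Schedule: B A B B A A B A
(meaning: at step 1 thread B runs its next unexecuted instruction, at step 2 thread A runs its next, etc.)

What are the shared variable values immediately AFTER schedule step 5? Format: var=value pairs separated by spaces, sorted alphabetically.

Answer: x=1 y=1 z=0

Derivation:
Step 1: thread B executes B1 (z = 9). Shared: x=1 y=3 z=9. PCs: A@0 B@1
Step 2: thread A executes A1 (z = x - 1). Shared: x=1 y=3 z=0. PCs: A@1 B@1
Step 3: thread B executes B2 (x = z + 1). Shared: x=1 y=3 z=0. PCs: A@1 B@2
Step 4: thread B executes B3 (y = y - 2). Shared: x=1 y=1 z=0. PCs: A@1 B@3
Step 5: thread A executes A2 (y = x). Shared: x=1 y=1 z=0. PCs: A@2 B@3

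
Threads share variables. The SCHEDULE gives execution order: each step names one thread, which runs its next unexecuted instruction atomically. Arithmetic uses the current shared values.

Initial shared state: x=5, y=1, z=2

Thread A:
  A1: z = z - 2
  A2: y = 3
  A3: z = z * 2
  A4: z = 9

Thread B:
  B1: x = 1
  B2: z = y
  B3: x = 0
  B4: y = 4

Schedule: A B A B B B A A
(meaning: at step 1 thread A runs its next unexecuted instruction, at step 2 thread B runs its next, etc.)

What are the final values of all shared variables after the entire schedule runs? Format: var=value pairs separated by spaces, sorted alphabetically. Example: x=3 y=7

Answer: x=0 y=4 z=9

Derivation:
Step 1: thread A executes A1 (z = z - 2). Shared: x=5 y=1 z=0. PCs: A@1 B@0
Step 2: thread B executes B1 (x = 1). Shared: x=1 y=1 z=0. PCs: A@1 B@1
Step 3: thread A executes A2 (y = 3). Shared: x=1 y=3 z=0. PCs: A@2 B@1
Step 4: thread B executes B2 (z = y). Shared: x=1 y=3 z=3. PCs: A@2 B@2
Step 5: thread B executes B3 (x = 0). Shared: x=0 y=3 z=3. PCs: A@2 B@3
Step 6: thread B executes B4 (y = 4). Shared: x=0 y=4 z=3. PCs: A@2 B@4
Step 7: thread A executes A3 (z = z * 2). Shared: x=0 y=4 z=6. PCs: A@3 B@4
Step 8: thread A executes A4 (z = 9). Shared: x=0 y=4 z=9. PCs: A@4 B@4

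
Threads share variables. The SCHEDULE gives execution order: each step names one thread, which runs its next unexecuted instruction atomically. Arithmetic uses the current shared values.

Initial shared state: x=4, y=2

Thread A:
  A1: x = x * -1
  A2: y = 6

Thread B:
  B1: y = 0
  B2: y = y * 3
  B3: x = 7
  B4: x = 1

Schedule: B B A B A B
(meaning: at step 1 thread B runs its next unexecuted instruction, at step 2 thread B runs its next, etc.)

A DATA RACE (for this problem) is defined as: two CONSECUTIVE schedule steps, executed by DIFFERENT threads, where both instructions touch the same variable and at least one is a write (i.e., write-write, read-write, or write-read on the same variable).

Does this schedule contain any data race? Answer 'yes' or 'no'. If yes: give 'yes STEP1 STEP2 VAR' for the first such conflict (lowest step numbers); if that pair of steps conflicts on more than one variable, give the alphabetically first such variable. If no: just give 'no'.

Answer: yes 3 4 x

Derivation:
Steps 1,2: same thread (B). No race.
Steps 2,3: B(r=y,w=y) vs A(r=x,w=x). No conflict.
Steps 3,4: A(x = x * -1) vs B(x = 7). RACE on x (W-W).
Steps 4,5: B(r=-,w=x) vs A(r=-,w=y). No conflict.
Steps 5,6: A(r=-,w=y) vs B(r=-,w=x). No conflict.
First conflict at steps 3,4.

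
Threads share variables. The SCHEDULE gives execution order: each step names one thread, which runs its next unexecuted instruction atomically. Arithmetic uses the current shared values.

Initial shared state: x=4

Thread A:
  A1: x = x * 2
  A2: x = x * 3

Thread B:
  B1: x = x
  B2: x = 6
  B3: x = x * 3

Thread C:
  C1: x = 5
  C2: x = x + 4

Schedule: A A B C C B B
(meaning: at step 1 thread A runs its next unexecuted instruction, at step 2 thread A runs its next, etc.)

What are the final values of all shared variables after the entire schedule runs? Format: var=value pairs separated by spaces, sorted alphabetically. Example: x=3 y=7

Step 1: thread A executes A1 (x = x * 2). Shared: x=8. PCs: A@1 B@0 C@0
Step 2: thread A executes A2 (x = x * 3). Shared: x=24. PCs: A@2 B@0 C@0
Step 3: thread B executes B1 (x = x). Shared: x=24. PCs: A@2 B@1 C@0
Step 4: thread C executes C1 (x = 5). Shared: x=5. PCs: A@2 B@1 C@1
Step 5: thread C executes C2 (x = x + 4). Shared: x=9. PCs: A@2 B@1 C@2
Step 6: thread B executes B2 (x = 6). Shared: x=6. PCs: A@2 B@2 C@2
Step 7: thread B executes B3 (x = x * 3). Shared: x=18. PCs: A@2 B@3 C@2

Answer: x=18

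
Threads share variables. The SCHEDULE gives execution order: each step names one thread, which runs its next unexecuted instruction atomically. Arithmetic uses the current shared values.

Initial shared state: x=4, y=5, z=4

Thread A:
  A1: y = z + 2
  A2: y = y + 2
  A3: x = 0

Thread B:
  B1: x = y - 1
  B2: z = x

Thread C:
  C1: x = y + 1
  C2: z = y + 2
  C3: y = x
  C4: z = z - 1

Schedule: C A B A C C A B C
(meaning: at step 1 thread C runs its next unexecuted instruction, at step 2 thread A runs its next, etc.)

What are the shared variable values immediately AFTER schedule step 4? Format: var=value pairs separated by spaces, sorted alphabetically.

Answer: x=5 y=8 z=4

Derivation:
Step 1: thread C executes C1 (x = y + 1). Shared: x=6 y=5 z=4. PCs: A@0 B@0 C@1
Step 2: thread A executes A1 (y = z + 2). Shared: x=6 y=6 z=4. PCs: A@1 B@0 C@1
Step 3: thread B executes B1 (x = y - 1). Shared: x=5 y=6 z=4. PCs: A@1 B@1 C@1
Step 4: thread A executes A2 (y = y + 2). Shared: x=5 y=8 z=4. PCs: A@2 B@1 C@1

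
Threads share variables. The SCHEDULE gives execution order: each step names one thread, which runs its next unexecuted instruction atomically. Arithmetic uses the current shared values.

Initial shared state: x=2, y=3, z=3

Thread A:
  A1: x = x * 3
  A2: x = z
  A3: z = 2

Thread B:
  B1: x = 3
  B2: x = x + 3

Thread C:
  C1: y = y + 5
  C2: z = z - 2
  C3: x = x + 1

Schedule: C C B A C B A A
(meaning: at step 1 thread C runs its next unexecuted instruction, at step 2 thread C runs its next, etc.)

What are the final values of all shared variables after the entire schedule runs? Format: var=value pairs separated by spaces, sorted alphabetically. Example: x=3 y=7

Step 1: thread C executes C1 (y = y + 5). Shared: x=2 y=8 z=3. PCs: A@0 B@0 C@1
Step 2: thread C executes C2 (z = z - 2). Shared: x=2 y=8 z=1. PCs: A@0 B@0 C@2
Step 3: thread B executes B1 (x = 3). Shared: x=3 y=8 z=1. PCs: A@0 B@1 C@2
Step 4: thread A executes A1 (x = x * 3). Shared: x=9 y=8 z=1. PCs: A@1 B@1 C@2
Step 5: thread C executes C3 (x = x + 1). Shared: x=10 y=8 z=1. PCs: A@1 B@1 C@3
Step 6: thread B executes B2 (x = x + 3). Shared: x=13 y=8 z=1. PCs: A@1 B@2 C@3
Step 7: thread A executes A2 (x = z). Shared: x=1 y=8 z=1. PCs: A@2 B@2 C@3
Step 8: thread A executes A3 (z = 2). Shared: x=1 y=8 z=2. PCs: A@3 B@2 C@3

Answer: x=1 y=8 z=2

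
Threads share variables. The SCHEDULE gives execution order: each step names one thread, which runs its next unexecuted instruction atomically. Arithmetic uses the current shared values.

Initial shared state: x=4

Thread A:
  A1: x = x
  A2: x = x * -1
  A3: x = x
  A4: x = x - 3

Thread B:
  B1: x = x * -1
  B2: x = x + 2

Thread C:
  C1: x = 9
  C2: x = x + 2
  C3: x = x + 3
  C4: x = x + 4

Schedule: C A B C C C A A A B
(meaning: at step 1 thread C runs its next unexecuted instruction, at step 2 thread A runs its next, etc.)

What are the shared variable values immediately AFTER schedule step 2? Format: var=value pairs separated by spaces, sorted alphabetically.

Step 1: thread C executes C1 (x = 9). Shared: x=9. PCs: A@0 B@0 C@1
Step 2: thread A executes A1 (x = x). Shared: x=9. PCs: A@1 B@0 C@1

Answer: x=9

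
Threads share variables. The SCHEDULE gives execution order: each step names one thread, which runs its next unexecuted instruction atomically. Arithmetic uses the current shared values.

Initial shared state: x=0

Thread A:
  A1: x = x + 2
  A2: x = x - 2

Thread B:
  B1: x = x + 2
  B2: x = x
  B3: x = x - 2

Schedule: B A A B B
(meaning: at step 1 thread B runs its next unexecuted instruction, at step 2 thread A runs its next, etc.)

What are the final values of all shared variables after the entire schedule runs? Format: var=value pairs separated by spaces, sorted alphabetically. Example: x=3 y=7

Step 1: thread B executes B1 (x = x + 2). Shared: x=2. PCs: A@0 B@1
Step 2: thread A executes A1 (x = x + 2). Shared: x=4. PCs: A@1 B@1
Step 3: thread A executes A2 (x = x - 2). Shared: x=2. PCs: A@2 B@1
Step 4: thread B executes B2 (x = x). Shared: x=2. PCs: A@2 B@2
Step 5: thread B executes B3 (x = x - 2). Shared: x=0. PCs: A@2 B@3

Answer: x=0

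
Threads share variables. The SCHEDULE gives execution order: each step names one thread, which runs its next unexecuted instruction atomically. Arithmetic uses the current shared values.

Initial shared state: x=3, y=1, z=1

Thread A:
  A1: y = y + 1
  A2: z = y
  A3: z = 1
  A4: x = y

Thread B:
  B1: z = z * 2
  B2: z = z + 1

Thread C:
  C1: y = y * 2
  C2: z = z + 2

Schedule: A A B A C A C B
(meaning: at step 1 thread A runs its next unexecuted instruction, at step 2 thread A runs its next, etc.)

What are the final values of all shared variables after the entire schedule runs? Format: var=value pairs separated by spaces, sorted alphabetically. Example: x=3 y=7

Step 1: thread A executes A1 (y = y + 1). Shared: x=3 y=2 z=1. PCs: A@1 B@0 C@0
Step 2: thread A executes A2 (z = y). Shared: x=3 y=2 z=2. PCs: A@2 B@0 C@0
Step 3: thread B executes B1 (z = z * 2). Shared: x=3 y=2 z=4. PCs: A@2 B@1 C@0
Step 4: thread A executes A3 (z = 1). Shared: x=3 y=2 z=1. PCs: A@3 B@1 C@0
Step 5: thread C executes C1 (y = y * 2). Shared: x=3 y=4 z=1. PCs: A@3 B@1 C@1
Step 6: thread A executes A4 (x = y). Shared: x=4 y=4 z=1. PCs: A@4 B@1 C@1
Step 7: thread C executes C2 (z = z + 2). Shared: x=4 y=4 z=3. PCs: A@4 B@1 C@2
Step 8: thread B executes B2 (z = z + 1). Shared: x=4 y=4 z=4. PCs: A@4 B@2 C@2

Answer: x=4 y=4 z=4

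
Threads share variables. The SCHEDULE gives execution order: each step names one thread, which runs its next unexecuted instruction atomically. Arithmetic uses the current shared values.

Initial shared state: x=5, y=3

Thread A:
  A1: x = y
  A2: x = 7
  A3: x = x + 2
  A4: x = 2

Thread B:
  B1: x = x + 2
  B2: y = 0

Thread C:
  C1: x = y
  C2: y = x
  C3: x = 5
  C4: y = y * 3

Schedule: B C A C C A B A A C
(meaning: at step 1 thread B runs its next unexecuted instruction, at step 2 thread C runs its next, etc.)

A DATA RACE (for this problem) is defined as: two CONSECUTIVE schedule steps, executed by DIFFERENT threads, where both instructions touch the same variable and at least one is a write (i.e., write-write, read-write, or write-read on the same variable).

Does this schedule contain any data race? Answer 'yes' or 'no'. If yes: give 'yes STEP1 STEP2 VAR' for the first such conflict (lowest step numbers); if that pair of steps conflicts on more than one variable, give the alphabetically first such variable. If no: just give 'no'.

Answer: yes 1 2 x

Derivation:
Steps 1,2: B(x = x + 2) vs C(x = y). RACE on x (W-W).
Steps 2,3: C(x = y) vs A(x = y). RACE on x (W-W).
Steps 3,4: A(x = y) vs C(y = x). RACE on x (W-R), y (R-W). Multiple vars; alphabetically first is x.
Steps 4,5: same thread (C). No race.
Steps 5,6: C(x = 5) vs A(x = 7). RACE on x (W-W).
Steps 6,7: A(r=-,w=x) vs B(r=-,w=y). No conflict.
Steps 7,8: B(r=-,w=y) vs A(r=x,w=x). No conflict.
Steps 8,9: same thread (A). No race.
Steps 9,10: A(r=-,w=x) vs C(r=y,w=y). No conflict.
First conflict at steps 1,2.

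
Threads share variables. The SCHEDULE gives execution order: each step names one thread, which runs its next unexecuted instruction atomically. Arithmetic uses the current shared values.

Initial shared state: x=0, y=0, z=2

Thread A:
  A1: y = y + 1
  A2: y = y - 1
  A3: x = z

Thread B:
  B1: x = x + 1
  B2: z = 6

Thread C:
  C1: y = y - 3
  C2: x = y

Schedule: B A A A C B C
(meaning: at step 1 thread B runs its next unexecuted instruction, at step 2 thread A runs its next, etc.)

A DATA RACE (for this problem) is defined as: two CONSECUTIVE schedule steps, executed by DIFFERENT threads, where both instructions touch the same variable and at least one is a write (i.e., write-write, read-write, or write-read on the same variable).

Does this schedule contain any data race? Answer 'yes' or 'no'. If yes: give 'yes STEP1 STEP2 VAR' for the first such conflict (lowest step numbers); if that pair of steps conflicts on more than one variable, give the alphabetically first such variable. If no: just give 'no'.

Answer: no

Derivation:
Steps 1,2: B(r=x,w=x) vs A(r=y,w=y). No conflict.
Steps 2,3: same thread (A). No race.
Steps 3,4: same thread (A). No race.
Steps 4,5: A(r=z,w=x) vs C(r=y,w=y). No conflict.
Steps 5,6: C(r=y,w=y) vs B(r=-,w=z). No conflict.
Steps 6,7: B(r=-,w=z) vs C(r=y,w=x). No conflict.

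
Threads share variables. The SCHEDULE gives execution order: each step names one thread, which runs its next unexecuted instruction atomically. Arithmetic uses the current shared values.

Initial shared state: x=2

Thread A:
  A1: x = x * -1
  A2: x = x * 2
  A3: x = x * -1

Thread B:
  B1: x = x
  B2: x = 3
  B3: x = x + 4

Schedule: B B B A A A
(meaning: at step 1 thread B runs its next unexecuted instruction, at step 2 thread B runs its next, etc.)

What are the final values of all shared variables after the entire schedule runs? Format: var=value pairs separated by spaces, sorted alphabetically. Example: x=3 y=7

Answer: x=14

Derivation:
Step 1: thread B executes B1 (x = x). Shared: x=2. PCs: A@0 B@1
Step 2: thread B executes B2 (x = 3). Shared: x=3. PCs: A@0 B@2
Step 3: thread B executes B3 (x = x + 4). Shared: x=7. PCs: A@0 B@3
Step 4: thread A executes A1 (x = x * -1). Shared: x=-7. PCs: A@1 B@3
Step 5: thread A executes A2 (x = x * 2). Shared: x=-14. PCs: A@2 B@3
Step 6: thread A executes A3 (x = x * -1). Shared: x=14. PCs: A@3 B@3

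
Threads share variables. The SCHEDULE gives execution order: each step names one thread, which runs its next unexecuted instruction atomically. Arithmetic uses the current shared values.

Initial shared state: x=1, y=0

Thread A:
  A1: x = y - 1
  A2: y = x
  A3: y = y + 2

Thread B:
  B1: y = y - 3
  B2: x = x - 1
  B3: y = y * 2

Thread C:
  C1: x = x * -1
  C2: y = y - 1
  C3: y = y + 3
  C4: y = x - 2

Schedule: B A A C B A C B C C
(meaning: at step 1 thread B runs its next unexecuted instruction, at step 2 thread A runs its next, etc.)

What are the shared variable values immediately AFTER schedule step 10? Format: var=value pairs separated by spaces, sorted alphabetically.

Step 1: thread B executes B1 (y = y - 3). Shared: x=1 y=-3. PCs: A@0 B@1 C@0
Step 2: thread A executes A1 (x = y - 1). Shared: x=-4 y=-3. PCs: A@1 B@1 C@0
Step 3: thread A executes A2 (y = x). Shared: x=-4 y=-4. PCs: A@2 B@1 C@0
Step 4: thread C executes C1 (x = x * -1). Shared: x=4 y=-4. PCs: A@2 B@1 C@1
Step 5: thread B executes B2 (x = x - 1). Shared: x=3 y=-4. PCs: A@2 B@2 C@1
Step 6: thread A executes A3 (y = y + 2). Shared: x=3 y=-2. PCs: A@3 B@2 C@1
Step 7: thread C executes C2 (y = y - 1). Shared: x=3 y=-3. PCs: A@3 B@2 C@2
Step 8: thread B executes B3 (y = y * 2). Shared: x=3 y=-6. PCs: A@3 B@3 C@2
Step 9: thread C executes C3 (y = y + 3). Shared: x=3 y=-3. PCs: A@3 B@3 C@3
Step 10: thread C executes C4 (y = x - 2). Shared: x=3 y=1. PCs: A@3 B@3 C@4

Answer: x=3 y=1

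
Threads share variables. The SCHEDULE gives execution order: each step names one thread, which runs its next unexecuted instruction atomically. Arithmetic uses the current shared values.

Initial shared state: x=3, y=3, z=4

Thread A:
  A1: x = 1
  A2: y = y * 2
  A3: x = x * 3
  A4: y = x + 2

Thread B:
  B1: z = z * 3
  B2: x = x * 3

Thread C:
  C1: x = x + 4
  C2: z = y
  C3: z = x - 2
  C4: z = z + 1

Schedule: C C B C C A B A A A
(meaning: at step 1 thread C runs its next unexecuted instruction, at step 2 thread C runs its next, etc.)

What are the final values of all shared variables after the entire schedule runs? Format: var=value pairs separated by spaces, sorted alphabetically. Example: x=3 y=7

Step 1: thread C executes C1 (x = x + 4). Shared: x=7 y=3 z=4. PCs: A@0 B@0 C@1
Step 2: thread C executes C2 (z = y). Shared: x=7 y=3 z=3. PCs: A@0 B@0 C@2
Step 3: thread B executes B1 (z = z * 3). Shared: x=7 y=3 z=9. PCs: A@0 B@1 C@2
Step 4: thread C executes C3 (z = x - 2). Shared: x=7 y=3 z=5. PCs: A@0 B@1 C@3
Step 5: thread C executes C4 (z = z + 1). Shared: x=7 y=3 z=6. PCs: A@0 B@1 C@4
Step 6: thread A executes A1 (x = 1). Shared: x=1 y=3 z=6. PCs: A@1 B@1 C@4
Step 7: thread B executes B2 (x = x * 3). Shared: x=3 y=3 z=6. PCs: A@1 B@2 C@4
Step 8: thread A executes A2 (y = y * 2). Shared: x=3 y=6 z=6. PCs: A@2 B@2 C@4
Step 9: thread A executes A3 (x = x * 3). Shared: x=9 y=6 z=6. PCs: A@3 B@2 C@4
Step 10: thread A executes A4 (y = x + 2). Shared: x=9 y=11 z=6. PCs: A@4 B@2 C@4

Answer: x=9 y=11 z=6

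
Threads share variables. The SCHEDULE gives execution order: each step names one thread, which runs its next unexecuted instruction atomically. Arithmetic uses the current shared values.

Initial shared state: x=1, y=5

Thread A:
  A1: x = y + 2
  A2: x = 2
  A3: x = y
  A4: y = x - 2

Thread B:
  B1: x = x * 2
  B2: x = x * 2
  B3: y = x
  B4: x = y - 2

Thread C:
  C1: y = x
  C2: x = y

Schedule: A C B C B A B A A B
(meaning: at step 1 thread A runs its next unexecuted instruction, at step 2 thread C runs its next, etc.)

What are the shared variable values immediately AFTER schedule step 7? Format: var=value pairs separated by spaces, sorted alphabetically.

Answer: x=2 y=2

Derivation:
Step 1: thread A executes A1 (x = y + 2). Shared: x=7 y=5. PCs: A@1 B@0 C@0
Step 2: thread C executes C1 (y = x). Shared: x=7 y=7. PCs: A@1 B@0 C@1
Step 3: thread B executes B1 (x = x * 2). Shared: x=14 y=7. PCs: A@1 B@1 C@1
Step 4: thread C executes C2 (x = y). Shared: x=7 y=7. PCs: A@1 B@1 C@2
Step 5: thread B executes B2 (x = x * 2). Shared: x=14 y=7. PCs: A@1 B@2 C@2
Step 6: thread A executes A2 (x = 2). Shared: x=2 y=7. PCs: A@2 B@2 C@2
Step 7: thread B executes B3 (y = x). Shared: x=2 y=2. PCs: A@2 B@3 C@2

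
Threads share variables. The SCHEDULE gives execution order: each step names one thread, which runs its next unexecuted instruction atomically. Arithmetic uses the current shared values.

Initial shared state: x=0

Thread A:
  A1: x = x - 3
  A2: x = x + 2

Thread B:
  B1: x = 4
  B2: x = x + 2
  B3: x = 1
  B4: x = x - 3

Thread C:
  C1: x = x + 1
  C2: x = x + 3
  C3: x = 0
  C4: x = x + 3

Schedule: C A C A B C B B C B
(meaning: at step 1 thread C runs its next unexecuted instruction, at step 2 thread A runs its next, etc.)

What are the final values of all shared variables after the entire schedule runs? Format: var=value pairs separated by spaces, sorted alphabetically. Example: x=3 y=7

Answer: x=1

Derivation:
Step 1: thread C executes C1 (x = x + 1). Shared: x=1. PCs: A@0 B@0 C@1
Step 2: thread A executes A1 (x = x - 3). Shared: x=-2. PCs: A@1 B@0 C@1
Step 3: thread C executes C2 (x = x + 3). Shared: x=1. PCs: A@1 B@0 C@2
Step 4: thread A executes A2 (x = x + 2). Shared: x=3. PCs: A@2 B@0 C@2
Step 5: thread B executes B1 (x = 4). Shared: x=4. PCs: A@2 B@1 C@2
Step 6: thread C executes C3 (x = 0). Shared: x=0. PCs: A@2 B@1 C@3
Step 7: thread B executes B2 (x = x + 2). Shared: x=2. PCs: A@2 B@2 C@3
Step 8: thread B executes B3 (x = 1). Shared: x=1. PCs: A@2 B@3 C@3
Step 9: thread C executes C4 (x = x + 3). Shared: x=4. PCs: A@2 B@3 C@4
Step 10: thread B executes B4 (x = x - 3). Shared: x=1. PCs: A@2 B@4 C@4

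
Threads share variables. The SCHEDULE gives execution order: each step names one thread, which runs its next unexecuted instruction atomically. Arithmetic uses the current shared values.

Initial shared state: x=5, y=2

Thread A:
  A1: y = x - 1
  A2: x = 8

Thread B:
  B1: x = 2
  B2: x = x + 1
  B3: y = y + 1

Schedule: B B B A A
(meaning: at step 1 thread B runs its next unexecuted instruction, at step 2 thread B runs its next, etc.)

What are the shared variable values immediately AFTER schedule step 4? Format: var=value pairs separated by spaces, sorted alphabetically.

Step 1: thread B executes B1 (x = 2). Shared: x=2 y=2. PCs: A@0 B@1
Step 2: thread B executes B2 (x = x + 1). Shared: x=3 y=2. PCs: A@0 B@2
Step 3: thread B executes B3 (y = y + 1). Shared: x=3 y=3. PCs: A@0 B@3
Step 4: thread A executes A1 (y = x - 1). Shared: x=3 y=2. PCs: A@1 B@3

Answer: x=3 y=2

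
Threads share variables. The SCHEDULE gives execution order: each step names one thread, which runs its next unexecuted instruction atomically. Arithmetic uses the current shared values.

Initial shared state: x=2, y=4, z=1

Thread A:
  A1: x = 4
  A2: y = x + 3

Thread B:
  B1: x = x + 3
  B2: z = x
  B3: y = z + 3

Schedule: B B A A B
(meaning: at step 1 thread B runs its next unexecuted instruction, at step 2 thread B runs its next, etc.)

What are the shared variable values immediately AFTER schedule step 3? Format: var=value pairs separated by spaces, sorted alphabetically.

Step 1: thread B executes B1 (x = x + 3). Shared: x=5 y=4 z=1. PCs: A@0 B@1
Step 2: thread B executes B2 (z = x). Shared: x=5 y=4 z=5. PCs: A@0 B@2
Step 3: thread A executes A1 (x = 4). Shared: x=4 y=4 z=5. PCs: A@1 B@2

Answer: x=4 y=4 z=5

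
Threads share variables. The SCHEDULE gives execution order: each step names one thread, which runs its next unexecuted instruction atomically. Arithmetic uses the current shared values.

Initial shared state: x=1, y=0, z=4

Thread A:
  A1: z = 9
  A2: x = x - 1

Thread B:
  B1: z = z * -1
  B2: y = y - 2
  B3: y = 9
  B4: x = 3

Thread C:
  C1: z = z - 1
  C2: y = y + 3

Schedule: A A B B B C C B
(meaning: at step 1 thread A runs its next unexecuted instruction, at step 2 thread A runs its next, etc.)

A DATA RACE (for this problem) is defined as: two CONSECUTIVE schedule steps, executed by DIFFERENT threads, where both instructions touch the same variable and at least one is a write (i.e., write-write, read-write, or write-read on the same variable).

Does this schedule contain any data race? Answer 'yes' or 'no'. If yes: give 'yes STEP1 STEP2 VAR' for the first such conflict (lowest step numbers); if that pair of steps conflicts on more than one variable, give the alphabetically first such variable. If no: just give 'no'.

Answer: no

Derivation:
Steps 1,2: same thread (A). No race.
Steps 2,3: A(r=x,w=x) vs B(r=z,w=z). No conflict.
Steps 3,4: same thread (B). No race.
Steps 4,5: same thread (B). No race.
Steps 5,6: B(r=-,w=y) vs C(r=z,w=z). No conflict.
Steps 6,7: same thread (C). No race.
Steps 7,8: C(r=y,w=y) vs B(r=-,w=x). No conflict.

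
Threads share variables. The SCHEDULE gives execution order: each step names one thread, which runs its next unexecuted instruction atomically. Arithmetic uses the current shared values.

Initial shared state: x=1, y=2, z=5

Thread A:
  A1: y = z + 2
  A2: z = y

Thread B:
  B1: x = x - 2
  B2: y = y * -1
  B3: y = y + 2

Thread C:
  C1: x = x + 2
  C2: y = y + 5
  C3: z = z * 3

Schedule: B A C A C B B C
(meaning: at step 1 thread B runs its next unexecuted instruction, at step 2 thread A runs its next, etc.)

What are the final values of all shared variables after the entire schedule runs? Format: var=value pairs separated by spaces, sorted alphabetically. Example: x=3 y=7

Answer: x=1 y=-10 z=21

Derivation:
Step 1: thread B executes B1 (x = x - 2). Shared: x=-1 y=2 z=5. PCs: A@0 B@1 C@0
Step 2: thread A executes A1 (y = z + 2). Shared: x=-1 y=7 z=5. PCs: A@1 B@1 C@0
Step 3: thread C executes C1 (x = x + 2). Shared: x=1 y=7 z=5. PCs: A@1 B@1 C@1
Step 4: thread A executes A2 (z = y). Shared: x=1 y=7 z=7. PCs: A@2 B@1 C@1
Step 5: thread C executes C2 (y = y + 5). Shared: x=1 y=12 z=7. PCs: A@2 B@1 C@2
Step 6: thread B executes B2 (y = y * -1). Shared: x=1 y=-12 z=7. PCs: A@2 B@2 C@2
Step 7: thread B executes B3 (y = y + 2). Shared: x=1 y=-10 z=7. PCs: A@2 B@3 C@2
Step 8: thread C executes C3 (z = z * 3). Shared: x=1 y=-10 z=21. PCs: A@2 B@3 C@3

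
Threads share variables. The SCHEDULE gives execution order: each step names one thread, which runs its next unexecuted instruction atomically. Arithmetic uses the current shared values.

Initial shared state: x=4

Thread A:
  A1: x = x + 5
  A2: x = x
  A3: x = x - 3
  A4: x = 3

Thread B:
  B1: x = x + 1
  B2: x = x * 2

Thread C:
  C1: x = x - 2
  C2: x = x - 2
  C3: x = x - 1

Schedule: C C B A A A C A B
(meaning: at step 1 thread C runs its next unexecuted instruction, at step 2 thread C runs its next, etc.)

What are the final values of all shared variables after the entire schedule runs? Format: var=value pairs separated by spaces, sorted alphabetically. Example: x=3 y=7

Answer: x=6

Derivation:
Step 1: thread C executes C1 (x = x - 2). Shared: x=2. PCs: A@0 B@0 C@1
Step 2: thread C executes C2 (x = x - 2). Shared: x=0. PCs: A@0 B@0 C@2
Step 3: thread B executes B1 (x = x + 1). Shared: x=1. PCs: A@0 B@1 C@2
Step 4: thread A executes A1 (x = x + 5). Shared: x=6. PCs: A@1 B@1 C@2
Step 5: thread A executes A2 (x = x). Shared: x=6. PCs: A@2 B@1 C@2
Step 6: thread A executes A3 (x = x - 3). Shared: x=3. PCs: A@3 B@1 C@2
Step 7: thread C executes C3 (x = x - 1). Shared: x=2. PCs: A@3 B@1 C@3
Step 8: thread A executes A4 (x = 3). Shared: x=3. PCs: A@4 B@1 C@3
Step 9: thread B executes B2 (x = x * 2). Shared: x=6. PCs: A@4 B@2 C@3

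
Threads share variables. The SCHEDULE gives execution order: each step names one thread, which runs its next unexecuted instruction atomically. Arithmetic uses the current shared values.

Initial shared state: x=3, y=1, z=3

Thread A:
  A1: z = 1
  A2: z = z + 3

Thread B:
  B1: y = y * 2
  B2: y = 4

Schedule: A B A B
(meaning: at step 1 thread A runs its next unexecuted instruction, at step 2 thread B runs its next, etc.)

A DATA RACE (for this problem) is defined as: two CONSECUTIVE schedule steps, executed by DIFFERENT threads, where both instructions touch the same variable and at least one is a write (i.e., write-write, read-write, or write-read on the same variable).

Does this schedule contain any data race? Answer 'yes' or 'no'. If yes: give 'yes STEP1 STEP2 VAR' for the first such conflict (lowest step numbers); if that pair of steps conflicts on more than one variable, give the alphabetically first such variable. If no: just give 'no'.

Steps 1,2: A(r=-,w=z) vs B(r=y,w=y). No conflict.
Steps 2,3: B(r=y,w=y) vs A(r=z,w=z). No conflict.
Steps 3,4: A(r=z,w=z) vs B(r=-,w=y). No conflict.

Answer: no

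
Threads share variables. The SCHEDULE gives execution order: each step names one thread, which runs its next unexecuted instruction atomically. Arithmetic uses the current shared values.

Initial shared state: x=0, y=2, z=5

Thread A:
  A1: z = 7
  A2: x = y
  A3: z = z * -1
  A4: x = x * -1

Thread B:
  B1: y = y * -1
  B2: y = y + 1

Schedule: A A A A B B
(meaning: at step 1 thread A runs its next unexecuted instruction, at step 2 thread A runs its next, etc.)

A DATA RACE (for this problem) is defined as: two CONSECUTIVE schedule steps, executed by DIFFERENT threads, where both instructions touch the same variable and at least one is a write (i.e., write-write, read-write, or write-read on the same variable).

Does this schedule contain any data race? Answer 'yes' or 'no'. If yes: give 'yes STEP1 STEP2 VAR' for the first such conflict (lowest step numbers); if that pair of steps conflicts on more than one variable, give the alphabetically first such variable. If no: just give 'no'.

Steps 1,2: same thread (A). No race.
Steps 2,3: same thread (A). No race.
Steps 3,4: same thread (A). No race.
Steps 4,5: A(r=x,w=x) vs B(r=y,w=y). No conflict.
Steps 5,6: same thread (B). No race.

Answer: no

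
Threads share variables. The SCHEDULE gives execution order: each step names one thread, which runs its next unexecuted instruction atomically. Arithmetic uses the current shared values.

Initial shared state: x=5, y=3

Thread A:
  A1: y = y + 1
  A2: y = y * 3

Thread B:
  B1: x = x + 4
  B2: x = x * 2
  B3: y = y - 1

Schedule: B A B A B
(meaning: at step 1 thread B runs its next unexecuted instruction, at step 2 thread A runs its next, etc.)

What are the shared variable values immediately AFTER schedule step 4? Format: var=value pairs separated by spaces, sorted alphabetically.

Step 1: thread B executes B1 (x = x + 4). Shared: x=9 y=3. PCs: A@0 B@1
Step 2: thread A executes A1 (y = y + 1). Shared: x=9 y=4. PCs: A@1 B@1
Step 3: thread B executes B2 (x = x * 2). Shared: x=18 y=4. PCs: A@1 B@2
Step 4: thread A executes A2 (y = y * 3). Shared: x=18 y=12. PCs: A@2 B@2

Answer: x=18 y=12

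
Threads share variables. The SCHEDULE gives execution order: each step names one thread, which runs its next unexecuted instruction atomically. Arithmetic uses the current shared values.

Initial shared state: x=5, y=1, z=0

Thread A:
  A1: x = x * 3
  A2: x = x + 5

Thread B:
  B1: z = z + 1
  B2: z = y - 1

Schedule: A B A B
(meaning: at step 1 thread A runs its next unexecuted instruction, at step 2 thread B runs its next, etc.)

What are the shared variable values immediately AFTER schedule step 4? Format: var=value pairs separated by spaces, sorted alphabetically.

Answer: x=20 y=1 z=0

Derivation:
Step 1: thread A executes A1 (x = x * 3). Shared: x=15 y=1 z=0. PCs: A@1 B@0
Step 2: thread B executes B1 (z = z + 1). Shared: x=15 y=1 z=1. PCs: A@1 B@1
Step 3: thread A executes A2 (x = x + 5). Shared: x=20 y=1 z=1. PCs: A@2 B@1
Step 4: thread B executes B2 (z = y - 1). Shared: x=20 y=1 z=0. PCs: A@2 B@2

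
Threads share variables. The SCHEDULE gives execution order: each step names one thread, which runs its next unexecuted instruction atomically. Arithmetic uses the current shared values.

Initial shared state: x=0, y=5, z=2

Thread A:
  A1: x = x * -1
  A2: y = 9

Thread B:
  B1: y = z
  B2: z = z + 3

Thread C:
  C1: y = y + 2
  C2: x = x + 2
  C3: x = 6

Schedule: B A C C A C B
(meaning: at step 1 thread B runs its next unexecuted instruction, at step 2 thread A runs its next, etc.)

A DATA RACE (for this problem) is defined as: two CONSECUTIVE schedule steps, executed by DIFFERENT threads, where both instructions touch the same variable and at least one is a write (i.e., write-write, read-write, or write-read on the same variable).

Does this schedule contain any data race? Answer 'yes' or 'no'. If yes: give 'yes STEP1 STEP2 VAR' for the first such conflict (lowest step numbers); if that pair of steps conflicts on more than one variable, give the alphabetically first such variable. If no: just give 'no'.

Answer: no

Derivation:
Steps 1,2: B(r=z,w=y) vs A(r=x,w=x). No conflict.
Steps 2,3: A(r=x,w=x) vs C(r=y,w=y). No conflict.
Steps 3,4: same thread (C). No race.
Steps 4,5: C(r=x,w=x) vs A(r=-,w=y). No conflict.
Steps 5,6: A(r=-,w=y) vs C(r=-,w=x). No conflict.
Steps 6,7: C(r=-,w=x) vs B(r=z,w=z). No conflict.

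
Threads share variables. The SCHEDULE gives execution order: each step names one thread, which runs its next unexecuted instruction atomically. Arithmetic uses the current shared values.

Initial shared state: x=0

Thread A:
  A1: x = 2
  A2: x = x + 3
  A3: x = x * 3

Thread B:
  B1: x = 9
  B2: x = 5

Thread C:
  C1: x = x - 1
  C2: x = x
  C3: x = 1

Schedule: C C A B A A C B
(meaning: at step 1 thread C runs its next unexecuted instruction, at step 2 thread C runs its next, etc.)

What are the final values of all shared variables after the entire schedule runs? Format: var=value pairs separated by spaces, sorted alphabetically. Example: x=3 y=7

Answer: x=5

Derivation:
Step 1: thread C executes C1 (x = x - 1). Shared: x=-1. PCs: A@0 B@0 C@1
Step 2: thread C executes C2 (x = x). Shared: x=-1. PCs: A@0 B@0 C@2
Step 3: thread A executes A1 (x = 2). Shared: x=2. PCs: A@1 B@0 C@2
Step 4: thread B executes B1 (x = 9). Shared: x=9. PCs: A@1 B@1 C@2
Step 5: thread A executes A2 (x = x + 3). Shared: x=12. PCs: A@2 B@1 C@2
Step 6: thread A executes A3 (x = x * 3). Shared: x=36. PCs: A@3 B@1 C@2
Step 7: thread C executes C3 (x = 1). Shared: x=1. PCs: A@3 B@1 C@3
Step 8: thread B executes B2 (x = 5). Shared: x=5. PCs: A@3 B@2 C@3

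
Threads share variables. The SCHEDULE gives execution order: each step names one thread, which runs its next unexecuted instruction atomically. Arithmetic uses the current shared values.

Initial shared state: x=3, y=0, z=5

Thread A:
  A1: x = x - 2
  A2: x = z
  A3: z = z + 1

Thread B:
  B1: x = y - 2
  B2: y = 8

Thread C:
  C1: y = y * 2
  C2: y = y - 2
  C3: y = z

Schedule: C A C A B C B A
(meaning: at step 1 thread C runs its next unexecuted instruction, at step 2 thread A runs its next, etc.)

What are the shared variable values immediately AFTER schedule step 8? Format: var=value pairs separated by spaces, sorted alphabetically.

Answer: x=-4 y=8 z=6

Derivation:
Step 1: thread C executes C1 (y = y * 2). Shared: x=3 y=0 z=5. PCs: A@0 B@0 C@1
Step 2: thread A executes A1 (x = x - 2). Shared: x=1 y=0 z=5. PCs: A@1 B@0 C@1
Step 3: thread C executes C2 (y = y - 2). Shared: x=1 y=-2 z=5. PCs: A@1 B@0 C@2
Step 4: thread A executes A2 (x = z). Shared: x=5 y=-2 z=5. PCs: A@2 B@0 C@2
Step 5: thread B executes B1 (x = y - 2). Shared: x=-4 y=-2 z=5. PCs: A@2 B@1 C@2
Step 6: thread C executes C3 (y = z). Shared: x=-4 y=5 z=5. PCs: A@2 B@1 C@3
Step 7: thread B executes B2 (y = 8). Shared: x=-4 y=8 z=5. PCs: A@2 B@2 C@3
Step 8: thread A executes A3 (z = z + 1). Shared: x=-4 y=8 z=6. PCs: A@3 B@2 C@3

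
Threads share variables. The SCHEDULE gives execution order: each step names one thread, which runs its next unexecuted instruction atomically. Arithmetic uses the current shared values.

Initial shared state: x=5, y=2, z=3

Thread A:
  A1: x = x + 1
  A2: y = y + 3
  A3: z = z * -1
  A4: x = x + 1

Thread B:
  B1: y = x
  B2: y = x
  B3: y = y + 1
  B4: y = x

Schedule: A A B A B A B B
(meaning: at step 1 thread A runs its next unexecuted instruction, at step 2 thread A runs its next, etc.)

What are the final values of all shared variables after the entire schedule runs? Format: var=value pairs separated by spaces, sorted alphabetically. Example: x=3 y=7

Answer: x=7 y=7 z=-3

Derivation:
Step 1: thread A executes A1 (x = x + 1). Shared: x=6 y=2 z=3. PCs: A@1 B@0
Step 2: thread A executes A2 (y = y + 3). Shared: x=6 y=5 z=3. PCs: A@2 B@0
Step 3: thread B executes B1 (y = x). Shared: x=6 y=6 z=3. PCs: A@2 B@1
Step 4: thread A executes A3 (z = z * -1). Shared: x=6 y=6 z=-3. PCs: A@3 B@1
Step 5: thread B executes B2 (y = x). Shared: x=6 y=6 z=-3. PCs: A@3 B@2
Step 6: thread A executes A4 (x = x + 1). Shared: x=7 y=6 z=-3. PCs: A@4 B@2
Step 7: thread B executes B3 (y = y + 1). Shared: x=7 y=7 z=-3. PCs: A@4 B@3
Step 8: thread B executes B4 (y = x). Shared: x=7 y=7 z=-3. PCs: A@4 B@4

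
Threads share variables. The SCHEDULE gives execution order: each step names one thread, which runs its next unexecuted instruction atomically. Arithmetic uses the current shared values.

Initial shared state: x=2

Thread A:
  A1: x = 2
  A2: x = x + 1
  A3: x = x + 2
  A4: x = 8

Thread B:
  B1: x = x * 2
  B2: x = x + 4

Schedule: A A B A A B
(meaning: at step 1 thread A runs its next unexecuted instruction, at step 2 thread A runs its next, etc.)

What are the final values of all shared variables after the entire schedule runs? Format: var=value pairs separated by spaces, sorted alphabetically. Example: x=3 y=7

Step 1: thread A executes A1 (x = 2). Shared: x=2. PCs: A@1 B@0
Step 2: thread A executes A2 (x = x + 1). Shared: x=3. PCs: A@2 B@0
Step 3: thread B executes B1 (x = x * 2). Shared: x=6. PCs: A@2 B@1
Step 4: thread A executes A3 (x = x + 2). Shared: x=8. PCs: A@3 B@1
Step 5: thread A executes A4 (x = 8). Shared: x=8. PCs: A@4 B@1
Step 6: thread B executes B2 (x = x + 4). Shared: x=12. PCs: A@4 B@2

Answer: x=12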